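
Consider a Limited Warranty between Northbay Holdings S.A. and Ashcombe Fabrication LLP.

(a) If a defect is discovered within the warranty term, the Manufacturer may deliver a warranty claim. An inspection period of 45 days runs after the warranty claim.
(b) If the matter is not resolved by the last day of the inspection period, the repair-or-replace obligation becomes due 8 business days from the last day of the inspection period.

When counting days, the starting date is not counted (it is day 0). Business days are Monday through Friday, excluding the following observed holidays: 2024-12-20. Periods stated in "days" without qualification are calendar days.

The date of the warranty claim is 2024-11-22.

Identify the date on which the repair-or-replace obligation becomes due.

2025-01-16

The last day of the inspection period: 45 calendar days after 2024-11-22 is 2025-01-06.
The date on which the repair-or-replace obligation becomes due: counting 8 business days from Monday, 2025-01-06 (Jan 7, Jan 8, Jan 9, Jan 10, Jan 13, Jan 14, Jan 15, Jan 16, skipping weekends) reaches Thursday, 2025-01-16.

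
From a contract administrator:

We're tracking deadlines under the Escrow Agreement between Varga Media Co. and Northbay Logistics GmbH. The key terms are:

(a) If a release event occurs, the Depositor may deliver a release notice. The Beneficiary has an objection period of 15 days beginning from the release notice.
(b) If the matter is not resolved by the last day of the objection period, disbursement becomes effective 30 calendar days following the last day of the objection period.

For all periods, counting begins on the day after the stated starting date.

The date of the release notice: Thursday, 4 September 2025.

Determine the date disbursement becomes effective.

19 October 2025

The last day of the objection period: 15 calendar days after 4 September 2025 is 19 September 2025.
The date disbursement becomes effective: 30 calendar days after 19 September 2025 is 19 October 2025.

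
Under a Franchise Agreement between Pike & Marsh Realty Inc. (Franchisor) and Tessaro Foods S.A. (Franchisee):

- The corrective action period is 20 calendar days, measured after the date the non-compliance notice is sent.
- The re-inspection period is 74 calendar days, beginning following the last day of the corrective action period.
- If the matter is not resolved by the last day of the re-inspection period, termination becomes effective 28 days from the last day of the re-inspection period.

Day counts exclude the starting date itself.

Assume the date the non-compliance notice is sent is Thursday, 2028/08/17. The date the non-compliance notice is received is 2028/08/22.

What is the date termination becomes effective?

2028/12/17

Adding 20 calendar days to 2028/08/17 gives 2028/09/06, which is the last day of the corrective action period.
Adding 74 calendar days to 2028/09/06 gives 2028/11/19, which is the last day of the re-inspection period.
Adding 28 calendar days to 2028/11/19 gives 2028/12/17, which is the date termination becomes effective.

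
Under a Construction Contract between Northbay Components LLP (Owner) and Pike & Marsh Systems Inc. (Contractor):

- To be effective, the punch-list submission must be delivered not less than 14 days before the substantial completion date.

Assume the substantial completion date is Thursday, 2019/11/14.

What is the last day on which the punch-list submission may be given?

2019/10/31

2019/11/14 minus 14 days is 2019/10/31.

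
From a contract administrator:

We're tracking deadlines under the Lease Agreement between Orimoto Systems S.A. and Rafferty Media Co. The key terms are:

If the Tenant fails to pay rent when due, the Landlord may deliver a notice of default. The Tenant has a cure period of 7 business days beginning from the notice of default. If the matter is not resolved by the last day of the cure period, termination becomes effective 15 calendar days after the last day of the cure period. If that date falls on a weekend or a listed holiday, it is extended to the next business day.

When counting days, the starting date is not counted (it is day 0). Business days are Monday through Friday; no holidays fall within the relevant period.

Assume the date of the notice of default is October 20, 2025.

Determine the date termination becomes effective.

The last day of the cure period: 7 business days after Monday, October 20, 2025, skipping weekends — Oct 21, Oct 22, Oct 23, Oct 24, Oct 27, Oct 28, Oct 29 — lands on Wednesday, October 29, 2025.
The date termination becomes effective: October 29, 2025 + 15 days = November 13, 2025. November 13, 2025 is a Thursday, so no roll-forward applies.

November 13, 2025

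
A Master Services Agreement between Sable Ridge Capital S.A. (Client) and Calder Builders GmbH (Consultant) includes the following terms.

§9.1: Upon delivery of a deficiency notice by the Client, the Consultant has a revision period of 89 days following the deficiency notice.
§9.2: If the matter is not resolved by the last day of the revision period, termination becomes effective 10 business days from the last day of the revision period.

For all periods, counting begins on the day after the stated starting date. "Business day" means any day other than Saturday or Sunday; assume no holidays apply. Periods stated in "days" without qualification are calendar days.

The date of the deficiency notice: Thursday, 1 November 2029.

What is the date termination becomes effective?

Adding 89 calendar days to 1 November 2029 gives 29 January 2030, which is the last day of the revision period.
From Tuesday, 29 January 2030, 10 business days (Jan 30, Jan 31, Feb 1, Feb 4, Feb 5, Feb 6, Feb 7, Feb 8, Feb 11, Feb 12, skipping weekends) brings us to Tuesday, 12 February 2030, which is the date termination becomes effective.

12 February 2030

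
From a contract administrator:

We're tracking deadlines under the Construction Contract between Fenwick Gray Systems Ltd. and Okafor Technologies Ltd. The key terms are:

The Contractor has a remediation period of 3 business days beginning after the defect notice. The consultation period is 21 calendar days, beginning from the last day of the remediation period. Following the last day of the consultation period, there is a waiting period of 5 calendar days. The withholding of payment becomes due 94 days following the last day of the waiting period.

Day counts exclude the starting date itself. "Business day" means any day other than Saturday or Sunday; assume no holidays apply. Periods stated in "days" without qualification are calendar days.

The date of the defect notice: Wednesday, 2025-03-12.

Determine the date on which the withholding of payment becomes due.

2025-07-15

The last day of the remediation period: counting 3 business days from Wednesday, 2025-03-12 (Mar 13, Mar 14, Mar 17, skipping weekends) reaches Monday, 2025-03-17.
The last day of the consultation period: 21 calendar days after 2025-03-17 is 2025-04-07.
The last day of the waiting period: 5 calendar days after 2025-04-07 is 2025-04-12.
The date on which the withholding of payment becomes due: 2025-04-12 + 94 days = 2025-07-15.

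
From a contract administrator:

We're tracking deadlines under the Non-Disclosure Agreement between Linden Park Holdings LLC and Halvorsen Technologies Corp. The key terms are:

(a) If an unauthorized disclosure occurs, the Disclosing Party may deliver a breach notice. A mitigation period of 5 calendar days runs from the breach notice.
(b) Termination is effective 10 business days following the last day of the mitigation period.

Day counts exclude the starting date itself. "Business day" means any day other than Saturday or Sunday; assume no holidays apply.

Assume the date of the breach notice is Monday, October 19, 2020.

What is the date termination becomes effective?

The last day of the mitigation period: 5 calendar days after October 19, 2020 is October 24, 2020.
From Saturday, October 24, 2020, 10 business days (Oct 26, Oct 27, Oct 28, Oct 29, Oct 30, Nov 2, Nov 3, Nov 4, Nov 5, Nov 6, skipping weekends) brings us to Friday, November 6, 2020, which is the date termination becomes effective.

November 6, 2020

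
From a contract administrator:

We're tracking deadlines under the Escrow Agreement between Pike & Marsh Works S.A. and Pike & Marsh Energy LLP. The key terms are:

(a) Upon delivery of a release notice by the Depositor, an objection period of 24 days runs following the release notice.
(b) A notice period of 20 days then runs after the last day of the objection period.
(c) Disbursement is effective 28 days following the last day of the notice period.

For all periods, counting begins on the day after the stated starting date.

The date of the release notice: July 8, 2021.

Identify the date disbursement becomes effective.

The last day of the objection period: July 8, 2021 + 24 days = August 1, 2021.
Adding 20 calendar days to August 1, 2021 gives August 21, 2021, which is the last day of the notice period.
The date disbursement becomes effective: August 21, 2021 + 28 days = September 18, 2021.

September 18, 2021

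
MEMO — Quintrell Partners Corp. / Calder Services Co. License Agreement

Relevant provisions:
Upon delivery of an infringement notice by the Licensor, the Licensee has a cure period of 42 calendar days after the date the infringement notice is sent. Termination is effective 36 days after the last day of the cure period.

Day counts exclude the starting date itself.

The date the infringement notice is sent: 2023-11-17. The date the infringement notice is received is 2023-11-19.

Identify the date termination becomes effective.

2024-02-03

Adding 42 calendar days to 2023-11-17 gives 2023-12-29, which is the last day of the cure period.
The date termination becomes effective: 36 calendar days after 2023-12-29 is 2024-02-03.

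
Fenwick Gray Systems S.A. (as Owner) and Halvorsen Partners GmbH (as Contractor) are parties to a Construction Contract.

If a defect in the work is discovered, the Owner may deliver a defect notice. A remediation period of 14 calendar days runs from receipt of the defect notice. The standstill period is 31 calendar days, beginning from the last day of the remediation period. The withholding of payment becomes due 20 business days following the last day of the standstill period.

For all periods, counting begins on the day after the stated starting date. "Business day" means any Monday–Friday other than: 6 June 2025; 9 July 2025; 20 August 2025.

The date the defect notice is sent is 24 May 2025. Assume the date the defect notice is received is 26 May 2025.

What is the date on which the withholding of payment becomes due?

Adding 14 calendar days to 26 May 2025 gives 9 June 2025, which is the last day of the remediation period.
The last day of the standstill period: 31 calendar days after 9 June 2025 is 10 July 2025.
The date on which the withholding of payment becomes due: 20 business days after Thursday, 10 July 2025, skipping weekends — Jul 11, Jul 14, Jul 15, Jul 16, …, Aug 5, Aug 6, Aug 7 — lands on Thursday, 7 August 2025.

7 August 2025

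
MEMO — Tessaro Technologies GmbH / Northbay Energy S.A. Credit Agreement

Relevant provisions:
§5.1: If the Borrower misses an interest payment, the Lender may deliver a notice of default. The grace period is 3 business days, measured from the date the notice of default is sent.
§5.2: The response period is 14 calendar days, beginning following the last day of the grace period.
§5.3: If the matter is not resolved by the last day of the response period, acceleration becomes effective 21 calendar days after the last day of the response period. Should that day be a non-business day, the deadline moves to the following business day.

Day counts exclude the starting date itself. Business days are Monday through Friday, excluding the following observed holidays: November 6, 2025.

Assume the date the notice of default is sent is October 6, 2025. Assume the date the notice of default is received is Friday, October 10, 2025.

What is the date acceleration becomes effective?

From Monday, October 6, 2025, 3 business days (Oct 7, Oct 8, Oct 9, skipping weekends) brings us to Thursday, October 9, 2025, which is the last day of the grace period.
The last day of the response period: 14 calendar days after October 9, 2025 is October 23, 2025.
Adding 21 calendar days to October 23, 2025 gives November 13, 2025, which is the date acceleration becomes effective. November 13, 2025 is a Thursday and is not a listed holiday, so no roll-forward applies.

November 13, 2025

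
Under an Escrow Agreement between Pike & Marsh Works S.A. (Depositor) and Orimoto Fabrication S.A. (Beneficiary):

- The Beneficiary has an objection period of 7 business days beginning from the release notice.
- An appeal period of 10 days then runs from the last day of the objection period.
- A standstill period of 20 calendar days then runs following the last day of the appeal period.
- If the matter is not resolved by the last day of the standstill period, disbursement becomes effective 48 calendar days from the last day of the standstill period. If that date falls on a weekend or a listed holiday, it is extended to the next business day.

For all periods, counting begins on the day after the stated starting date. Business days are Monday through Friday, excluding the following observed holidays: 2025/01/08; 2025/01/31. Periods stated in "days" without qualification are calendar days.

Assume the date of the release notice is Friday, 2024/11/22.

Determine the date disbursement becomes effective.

From Friday, 2024/11/22, 7 business days (Nov 25, Nov 26, Nov 27, Nov 28, Nov 29, Dec 2, Dec 3, skipping weekends) brings us to Tuesday, 2024/12/03, which is the last day of the objection period.
The last day of the appeal period: 10 calendar days after 2024/12/03 is 2024/12/13.
The last day of the standstill period: 20 calendar days after 2024/12/13 is 2025/01/02.
The date disbursement becomes effective: 2025/01/02 + 48 days = 2025/02/19. 2025/02/19 is a Wednesday and is not a listed holiday, so no roll-forward applies.

2025/02/19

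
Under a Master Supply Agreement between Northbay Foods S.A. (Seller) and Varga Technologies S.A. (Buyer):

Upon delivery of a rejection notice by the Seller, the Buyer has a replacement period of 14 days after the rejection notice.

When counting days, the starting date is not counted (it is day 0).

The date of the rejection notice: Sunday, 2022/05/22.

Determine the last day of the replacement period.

2022/06/05

Adding 14 calendar days to 2022/05/22 gives 2022/06/05, which is the last day of the replacement period.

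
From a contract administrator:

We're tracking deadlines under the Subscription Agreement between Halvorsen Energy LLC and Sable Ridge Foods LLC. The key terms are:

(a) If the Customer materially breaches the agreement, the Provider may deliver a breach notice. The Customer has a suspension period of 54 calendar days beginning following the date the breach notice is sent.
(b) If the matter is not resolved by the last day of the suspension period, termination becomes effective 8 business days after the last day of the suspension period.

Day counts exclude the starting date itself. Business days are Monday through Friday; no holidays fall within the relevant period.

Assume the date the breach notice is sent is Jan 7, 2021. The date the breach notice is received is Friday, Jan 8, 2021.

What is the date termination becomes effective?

Adding 54 calendar days to Jan 7, 2021 gives Mar 2, 2021, which is the last day of the suspension period.
The date termination becomes effective: counting 8 business days from Tuesday, Mar 2, 2021 (Mar 3, Mar 4, Mar 5, Mar 8, Mar 9, Mar 10, Mar 11, Mar 12, skipping weekends) reaches Friday, Mar 12, 2021.

Mar 12, 2021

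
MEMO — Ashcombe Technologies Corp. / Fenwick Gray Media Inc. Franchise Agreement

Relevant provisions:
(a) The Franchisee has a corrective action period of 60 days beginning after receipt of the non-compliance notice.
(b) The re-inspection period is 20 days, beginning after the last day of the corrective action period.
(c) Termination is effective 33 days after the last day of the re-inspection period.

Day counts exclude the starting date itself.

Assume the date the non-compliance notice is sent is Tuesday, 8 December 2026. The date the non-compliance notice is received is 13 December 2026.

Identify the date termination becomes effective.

5 April 2027

The last day of the corrective action period: 60 calendar days after 13 December 2026 is 11 February 2027.
The last day of the re-inspection period: 20 calendar days after 11 February 2027 is 3 March 2027.
The date termination becomes effective: 3 March 2027 + 33 days = 5 April 2027.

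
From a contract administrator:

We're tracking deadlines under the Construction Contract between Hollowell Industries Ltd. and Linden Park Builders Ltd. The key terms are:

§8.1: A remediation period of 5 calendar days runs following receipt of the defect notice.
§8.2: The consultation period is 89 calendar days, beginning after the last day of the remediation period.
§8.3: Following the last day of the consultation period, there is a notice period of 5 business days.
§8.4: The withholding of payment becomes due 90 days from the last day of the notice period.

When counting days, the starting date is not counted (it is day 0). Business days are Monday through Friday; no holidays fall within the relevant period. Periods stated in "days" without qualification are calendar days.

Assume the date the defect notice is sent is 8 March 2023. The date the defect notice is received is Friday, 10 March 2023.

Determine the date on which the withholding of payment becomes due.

17 September 2023

The last day of the remediation period: 10 March 2023 + 5 days = 15 March 2023.
The last day of the consultation period: 15 March 2023 + 89 days = 12 June 2023.
The last day of the notice period: 5 business days after Monday, 12 June 2023, skipping weekends — Jun 13, Jun 14, Jun 15, Jun 16, Jun 19 — lands on Monday, 19 June 2023.
The date on which the withholding of payment becomes due: 90 calendar days after 19 June 2023 is 17 September 2023.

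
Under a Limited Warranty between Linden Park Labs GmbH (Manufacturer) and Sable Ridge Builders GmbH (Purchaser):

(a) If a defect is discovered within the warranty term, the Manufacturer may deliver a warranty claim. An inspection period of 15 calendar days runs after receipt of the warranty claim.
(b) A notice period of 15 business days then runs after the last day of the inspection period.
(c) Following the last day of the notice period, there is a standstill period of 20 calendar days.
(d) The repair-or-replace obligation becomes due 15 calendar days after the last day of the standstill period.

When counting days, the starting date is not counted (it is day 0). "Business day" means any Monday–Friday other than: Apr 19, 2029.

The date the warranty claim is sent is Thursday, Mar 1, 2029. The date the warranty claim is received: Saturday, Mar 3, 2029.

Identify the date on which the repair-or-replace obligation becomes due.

The last day of the inspection period: 15 calendar days after Mar 3, 2029 is Mar 18, 2029.
The last day of the notice period: 15 business days after Sunday, Mar 18, 2029, skipping weekends — Mar 19, Mar 20, Mar 21, Mar 22, …, Apr 4, Apr 5, Apr 6 — lands on Friday, Apr 6, 2029.
The last day of the standstill period: 20 calendar days after Apr 6, 2029 is Apr 26, 2029.
The date on which the repair-or-replace obligation becomes due: 15 calendar days after Apr 26, 2029 is May 11, 2029.

May 11, 2029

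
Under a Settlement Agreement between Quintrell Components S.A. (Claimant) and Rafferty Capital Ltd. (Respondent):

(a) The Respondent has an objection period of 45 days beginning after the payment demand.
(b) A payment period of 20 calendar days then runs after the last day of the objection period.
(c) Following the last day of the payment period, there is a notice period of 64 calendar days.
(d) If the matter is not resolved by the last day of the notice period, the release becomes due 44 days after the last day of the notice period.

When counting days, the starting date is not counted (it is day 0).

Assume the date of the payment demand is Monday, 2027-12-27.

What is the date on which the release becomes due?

2028-06-17

Adding 45 calendar days to 2027-12-27 gives 2028-02-10, which is the last day of the objection period.
Adding 20 calendar days to 2028-02-10 gives 2028-03-01, which is the last day of the payment period.
The last day of the notice period: 2028-03-01 + 64 days = 2028-05-04.
Adding 44 calendar days to 2028-05-04 gives 2028-06-17, which is the date on which the release becomes due.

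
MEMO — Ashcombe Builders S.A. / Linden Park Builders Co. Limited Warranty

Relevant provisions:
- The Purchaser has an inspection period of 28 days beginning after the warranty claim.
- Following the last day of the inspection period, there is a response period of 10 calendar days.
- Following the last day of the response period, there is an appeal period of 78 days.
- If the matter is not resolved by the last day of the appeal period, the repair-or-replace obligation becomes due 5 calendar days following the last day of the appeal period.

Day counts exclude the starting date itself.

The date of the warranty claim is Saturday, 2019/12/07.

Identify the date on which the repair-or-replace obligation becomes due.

2020/04/06

Adding 28 calendar days to 2019/12/07 gives 2020/01/04, which is the last day of the inspection period.
Adding 10 calendar days to 2020/01/04 gives 2020/01/14, which is the last day of the response period.
The last day of the appeal period: 78 calendar days after 2020/01/14 is 2020/04/01.
The date on which the repair-or-replace obligation becomes due: 2020/04/01 + 5 days = 2020/04/06.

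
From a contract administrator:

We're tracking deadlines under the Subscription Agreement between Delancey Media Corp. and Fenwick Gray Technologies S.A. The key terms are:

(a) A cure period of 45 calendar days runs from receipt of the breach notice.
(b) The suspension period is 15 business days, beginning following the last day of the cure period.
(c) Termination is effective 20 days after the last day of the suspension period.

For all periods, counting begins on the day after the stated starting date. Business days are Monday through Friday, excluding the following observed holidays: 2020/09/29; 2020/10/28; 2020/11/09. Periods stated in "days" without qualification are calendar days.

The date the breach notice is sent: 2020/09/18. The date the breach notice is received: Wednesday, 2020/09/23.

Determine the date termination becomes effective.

2020/12/20

The last day of the cure period: 45 calendar days after 2020/09/23 is 2020/11/07.
The last day of the suspension period: counting 15 business days from Saturday, 2020/11/07 (Nov 10, Nov 11, Nov 12, Nov 13, …, Nov 26, Nov 27, Nov 30, skipping weekends and the listed holiday on Nov 9) reaches Monday, 2020/11/30.
The date termination becomes effective: 2020/11/30 + 20 days = 2020/12/20.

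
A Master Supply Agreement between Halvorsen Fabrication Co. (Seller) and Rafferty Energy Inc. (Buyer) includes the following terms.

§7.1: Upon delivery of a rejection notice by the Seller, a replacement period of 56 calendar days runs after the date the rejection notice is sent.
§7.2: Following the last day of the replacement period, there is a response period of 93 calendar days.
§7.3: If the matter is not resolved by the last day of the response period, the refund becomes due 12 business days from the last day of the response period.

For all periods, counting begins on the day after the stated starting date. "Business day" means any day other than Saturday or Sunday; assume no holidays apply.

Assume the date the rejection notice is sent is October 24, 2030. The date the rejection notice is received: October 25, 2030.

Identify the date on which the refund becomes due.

April 8, 2031

Adding 56 calendar days to October 24, 2030 gives December 19, 2030, which is the last day of the replacement period.
The last day of the response period: December 19, 2030 + 93 days = March 22, 2031.
The date on which the refund becomes due: 12 business days after Saturday, March 22, 2031, skipping weekends — Mar 24, Mar 25, Mar 26, Mar 27, …, Apr 4, Apr 7, Apr 8 — lands on Tuesday, April 8, 2031.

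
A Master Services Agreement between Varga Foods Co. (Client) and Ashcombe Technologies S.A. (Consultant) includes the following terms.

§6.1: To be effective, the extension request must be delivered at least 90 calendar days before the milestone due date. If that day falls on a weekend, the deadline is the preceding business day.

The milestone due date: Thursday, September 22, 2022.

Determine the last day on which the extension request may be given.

September 22, 2022 minus 90 days is June 24, 2022. That is a Friday, so no adjustment is needed.

June 24, 2022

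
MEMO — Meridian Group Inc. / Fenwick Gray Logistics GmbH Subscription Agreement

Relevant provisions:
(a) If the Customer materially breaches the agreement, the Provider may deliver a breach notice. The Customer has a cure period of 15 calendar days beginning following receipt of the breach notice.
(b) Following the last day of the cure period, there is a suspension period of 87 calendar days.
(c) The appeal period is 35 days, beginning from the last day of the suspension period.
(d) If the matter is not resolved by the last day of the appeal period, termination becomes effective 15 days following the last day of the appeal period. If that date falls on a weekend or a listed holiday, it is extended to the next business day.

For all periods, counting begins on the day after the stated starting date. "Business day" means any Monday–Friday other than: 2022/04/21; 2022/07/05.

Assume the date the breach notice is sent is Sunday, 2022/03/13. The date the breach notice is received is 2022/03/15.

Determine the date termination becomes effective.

2022/08/15

The last day of the cure period: 2022/03/15 + 15 days = 2022/03/30.
The last day of the suspension period: 87 calendar days after 2022/03/30 is 2022/06/25.
The last day of the appeal period: 35 calendar days after 2022/06/25 is 2022/07/30.
The date termination becomes effective: 2022/07/30 + 15 days = 2022/08/14. That falls on a Sunday, so it rolls to the next business day, Monday, 2022/08/15.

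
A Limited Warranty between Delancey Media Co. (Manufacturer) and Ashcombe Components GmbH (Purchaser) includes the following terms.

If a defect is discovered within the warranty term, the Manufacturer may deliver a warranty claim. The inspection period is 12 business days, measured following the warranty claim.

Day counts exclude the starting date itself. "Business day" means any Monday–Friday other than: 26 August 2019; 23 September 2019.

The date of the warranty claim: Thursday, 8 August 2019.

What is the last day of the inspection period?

27 August 2019

The last day of the inspection period: counting 12 business days from Thursday, 8 August 2019 (Aug 9, Aug 12, Aug 13, Aug 14, …, Aug 22, Aug 23, Aug 27, skipping weekends and the listed holiday on Aug 26) reaches Tuesday, 27 August 2019.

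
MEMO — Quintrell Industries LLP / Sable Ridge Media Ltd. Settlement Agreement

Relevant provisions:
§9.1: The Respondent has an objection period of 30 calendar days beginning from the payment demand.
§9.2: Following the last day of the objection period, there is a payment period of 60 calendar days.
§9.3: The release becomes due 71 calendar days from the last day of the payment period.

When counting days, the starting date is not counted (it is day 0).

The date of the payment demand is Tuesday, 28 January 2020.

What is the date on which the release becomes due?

The last day of the objection period: 30 calendar days after 28 January 2020 is 27 February 2020.
The last day of the payment period: 60 calendar days after 27 February 2020 is 27 April 2020.
The date on which the release becomes due: 71 calendar days after 27 April 2020 is 7 July 2020.

7 July 2020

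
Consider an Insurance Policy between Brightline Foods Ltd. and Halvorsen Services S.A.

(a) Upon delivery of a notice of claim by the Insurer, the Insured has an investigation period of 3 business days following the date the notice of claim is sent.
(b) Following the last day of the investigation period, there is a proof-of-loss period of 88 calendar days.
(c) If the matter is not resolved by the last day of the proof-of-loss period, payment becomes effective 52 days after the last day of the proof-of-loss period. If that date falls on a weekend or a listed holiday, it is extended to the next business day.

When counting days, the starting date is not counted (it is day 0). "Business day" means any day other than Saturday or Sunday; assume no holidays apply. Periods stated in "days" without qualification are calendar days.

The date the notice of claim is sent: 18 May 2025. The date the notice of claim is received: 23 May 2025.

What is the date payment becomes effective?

8 October 2025

From Sunday, 18 May 2025, 3 business days (May 19, May 20, May 21, skipping weekends) brings us to Wednesday, 21 May 2025, which is the last day of the investigation period.
Adding 88 calendar days to 21 May 2025 gives 17 August 2025, which is the last day of the proof-of-loss period.
The date payment becomes effective: 17 August 2025 + 52 days = 8 October 2025. 8 October 2025 is a Wednesday, so no roll-forward applies.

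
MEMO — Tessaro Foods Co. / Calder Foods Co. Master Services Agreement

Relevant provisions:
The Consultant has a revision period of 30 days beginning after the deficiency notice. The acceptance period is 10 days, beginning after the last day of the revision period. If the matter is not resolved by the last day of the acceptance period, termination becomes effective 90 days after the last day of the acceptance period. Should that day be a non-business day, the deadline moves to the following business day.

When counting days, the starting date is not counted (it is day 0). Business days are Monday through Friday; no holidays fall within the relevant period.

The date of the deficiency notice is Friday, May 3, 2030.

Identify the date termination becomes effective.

September 10, 2030

The last day of the revision period: May 3, 2030 + 30 days = June 2, 2030.
The last day of the acceptance period: June 2, 2030 + 10 days = June 12, 2030.
Adding 90 calendar days to June 12, 2030 gives September 10, 2030, which is the date termination becomes effective. September 10, 2030 is a Tuesday, so no roll-forward applies.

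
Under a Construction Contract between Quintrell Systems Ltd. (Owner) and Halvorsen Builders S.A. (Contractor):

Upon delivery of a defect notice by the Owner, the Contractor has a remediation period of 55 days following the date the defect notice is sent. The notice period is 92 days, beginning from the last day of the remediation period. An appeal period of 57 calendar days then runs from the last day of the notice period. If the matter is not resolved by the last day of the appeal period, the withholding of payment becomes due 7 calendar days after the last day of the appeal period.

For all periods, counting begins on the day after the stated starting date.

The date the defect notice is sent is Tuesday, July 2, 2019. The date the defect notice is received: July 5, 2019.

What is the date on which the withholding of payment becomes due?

January 29, 2020

The last day of the remediation period: 55 calendar days after July 2, 2019 is August 26, 2019.
The last day of the notice period: 92 calendar days after August 26, 2019 is November 26, 2019.
The last day of the appeal period: 57 calendar days after November 26, 2019 is January 22, 2020.
The date on which the withholding of payment becomes due: January 22, 2020 + 7 days = January 29, 2020.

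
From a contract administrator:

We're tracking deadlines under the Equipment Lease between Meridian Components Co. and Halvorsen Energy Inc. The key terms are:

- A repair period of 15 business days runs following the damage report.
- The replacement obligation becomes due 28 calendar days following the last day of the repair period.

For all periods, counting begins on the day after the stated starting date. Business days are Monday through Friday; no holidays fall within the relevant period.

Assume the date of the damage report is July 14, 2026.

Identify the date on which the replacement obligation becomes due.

September 1, 2026

From Tuesday, July 14, 2026, 15 business days (Jul 15, Jul 16, Jul 17, Jul 20, …, Jul 31, Aug 3, Aug 4, skipping weekends) brings us to Tuesday, August 4, 2026, which is the last day of the repair period.
Adding 28 calendar days to August 4, 2026 gives September 1, 2026, which is the date on which the replacement obligation becomes due.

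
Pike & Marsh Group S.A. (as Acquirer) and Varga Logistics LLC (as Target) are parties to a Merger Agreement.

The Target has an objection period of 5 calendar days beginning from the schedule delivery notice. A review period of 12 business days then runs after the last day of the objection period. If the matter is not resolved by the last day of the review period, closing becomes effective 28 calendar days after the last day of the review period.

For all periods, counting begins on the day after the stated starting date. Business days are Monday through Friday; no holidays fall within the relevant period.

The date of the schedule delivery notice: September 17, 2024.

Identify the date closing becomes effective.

Adding 5 calendar days to September 17, 2024 gives September 22, 2024, which is the last day of the objection period.
The last day of the review period: 12 business days after Sunday, September 22, 2024, skipping weekends — Sep 23, Sep 24, Sep 25, Sep 26, …, Oct 4, Oct 7, Oct 8 — lands on Tuesday, October 8, 2024.
Adding 28 calendar days to October 8, 2024 gives November 5, 2024, which is the date closing becomes effective.

November 5, 2024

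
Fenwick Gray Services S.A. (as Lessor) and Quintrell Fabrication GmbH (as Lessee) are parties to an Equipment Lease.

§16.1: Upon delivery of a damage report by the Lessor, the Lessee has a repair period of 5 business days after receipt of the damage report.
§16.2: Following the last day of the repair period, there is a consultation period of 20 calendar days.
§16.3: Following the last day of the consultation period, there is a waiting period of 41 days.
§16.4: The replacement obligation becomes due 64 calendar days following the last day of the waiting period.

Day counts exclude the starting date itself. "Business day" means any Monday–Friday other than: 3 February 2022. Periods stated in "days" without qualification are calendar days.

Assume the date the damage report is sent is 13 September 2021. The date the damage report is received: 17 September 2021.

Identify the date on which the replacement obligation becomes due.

27 January 2022

The last day of the repair period: counting 5 business days from Friday, 17 September 2021 (Sep 20, Sep 21, Sep 22, Sep 23, Sep 24, skipping weekends) reaches Friday, 24 September 2021.
Adding 20 calendar days to 24 September 2021 gives 14 October 2021, which is the last day of the consultation period.
The last day of the waiting period: 14 October 2021 + 41 days = 24 November 2021.
The date on which the replacement obligation becomes due: 24 November 2021 + 64 days = 27 January 2022.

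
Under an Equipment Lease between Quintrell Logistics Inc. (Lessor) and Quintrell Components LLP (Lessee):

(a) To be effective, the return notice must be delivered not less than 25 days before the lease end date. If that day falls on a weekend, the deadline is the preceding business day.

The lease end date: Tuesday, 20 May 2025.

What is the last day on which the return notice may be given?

Counting back 25 calendar days from 20 May 2025 gives 25 April 2025. That is a Friday, so no adjustment is needed.

25 April 2025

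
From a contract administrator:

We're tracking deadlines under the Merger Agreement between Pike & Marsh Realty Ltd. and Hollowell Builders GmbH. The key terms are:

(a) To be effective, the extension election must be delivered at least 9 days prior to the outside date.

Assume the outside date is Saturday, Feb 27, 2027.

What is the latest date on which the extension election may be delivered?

Counting back 9 calendar days from Feb 27, 2027 gives Feb 18, 2027.

Feb 18, 2027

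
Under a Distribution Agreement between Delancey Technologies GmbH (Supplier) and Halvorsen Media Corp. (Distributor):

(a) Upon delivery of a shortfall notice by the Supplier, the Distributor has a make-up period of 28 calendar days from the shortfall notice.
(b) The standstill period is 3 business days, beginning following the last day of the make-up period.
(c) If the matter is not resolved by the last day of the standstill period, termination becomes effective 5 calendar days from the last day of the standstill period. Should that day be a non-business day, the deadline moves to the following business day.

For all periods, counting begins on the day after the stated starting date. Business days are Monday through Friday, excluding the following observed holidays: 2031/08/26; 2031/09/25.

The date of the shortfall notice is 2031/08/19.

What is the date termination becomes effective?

2031/09/24

The last day of the make-up period: 2031/08/19 + 28 days = 2031/09/16.
The last day of the standstill period: 3 business days after Tuesday, 2031/09/16, skipping weekends — Sep 17, Sep 18, Sep 19 — lands on Friday, 2031/09/19.
The date termination becomes effective: 5 calendar days after 2031/09/19 is 2031/09/24. 2031/09/24 is a Wednesday and is not a listed holiday, so no roll-forward applies.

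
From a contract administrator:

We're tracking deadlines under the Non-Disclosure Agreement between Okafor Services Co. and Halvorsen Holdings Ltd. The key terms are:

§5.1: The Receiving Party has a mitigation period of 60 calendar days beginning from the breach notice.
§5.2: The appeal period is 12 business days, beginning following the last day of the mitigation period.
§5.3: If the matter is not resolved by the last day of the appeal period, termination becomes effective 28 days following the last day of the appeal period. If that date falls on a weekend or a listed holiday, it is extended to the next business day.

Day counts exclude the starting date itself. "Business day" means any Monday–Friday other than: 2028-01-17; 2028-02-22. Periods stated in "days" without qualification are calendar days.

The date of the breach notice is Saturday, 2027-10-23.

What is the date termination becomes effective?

The last day of the mitigation period: 2027-10-23 + 60 days = 2027-12-22.
From Wednesday, 2027-12-22, 12 business days (Dec 23, Dec 24, Dec 27, Dec 28, …, Jan 5, Jan 6, Jan 7, skipping weekends) brings us to Friday, 2028-01-07, which is the last day of the appeal period.
The date termination becomes effective: 28 calendar days after 2028-01-07 is 2028-02-04. 2028-02-04 is a Friday and is not a listed holiday, so no roll-forward applies.

2028-02-04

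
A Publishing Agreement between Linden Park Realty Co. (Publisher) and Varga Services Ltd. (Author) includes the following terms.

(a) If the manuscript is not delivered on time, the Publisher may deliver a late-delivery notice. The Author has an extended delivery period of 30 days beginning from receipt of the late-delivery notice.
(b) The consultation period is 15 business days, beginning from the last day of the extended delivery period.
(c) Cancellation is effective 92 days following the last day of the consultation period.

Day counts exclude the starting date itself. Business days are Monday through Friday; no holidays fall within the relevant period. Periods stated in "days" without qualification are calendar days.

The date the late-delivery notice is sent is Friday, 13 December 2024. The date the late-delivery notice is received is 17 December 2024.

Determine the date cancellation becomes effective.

9 May 2025

The last day of the extended delivery period: 17 December 2024 + 30 days = 16 January 2025.
The last day of the consultation period: counting 15 business days from Thursday, 16 January 2025 (Jan 17, Jan 20, Jan 21, Jan 22, …, Feb 4, Feb 5, Feb 6, skipping weekends) reaches Thursday, 6 February 2025.
The date cancellation becomes effective: 92 calendar days after 6 February 2025 is 9 May 2025.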